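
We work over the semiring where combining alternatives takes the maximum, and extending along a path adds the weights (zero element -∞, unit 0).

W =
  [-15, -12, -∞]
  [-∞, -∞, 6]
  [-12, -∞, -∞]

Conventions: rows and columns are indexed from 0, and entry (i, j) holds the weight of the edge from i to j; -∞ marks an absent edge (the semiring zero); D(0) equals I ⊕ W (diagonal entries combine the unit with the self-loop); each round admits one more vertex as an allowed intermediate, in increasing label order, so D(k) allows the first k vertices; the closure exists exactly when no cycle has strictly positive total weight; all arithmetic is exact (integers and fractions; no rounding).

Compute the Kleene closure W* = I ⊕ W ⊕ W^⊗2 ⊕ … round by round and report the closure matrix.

D(0):
  [0, -12, -∞]
  [-∞, 0, 6]
  [-12, -∞, 0]
D(1):
  [0, -12, -∞]
  [-∞, 0, 6]
  [-12, -24, 0]
D(2):
  [0, -12, -6]
  [-∞, 0, 6]
  [-12, -24, 0]
D(3):
  [0, -12, -6]
  [-6, 0, 6]
  [-12, -24, 0]
Answer: W* = [[0, -12, -6], [-6, 0, 6], [-12, -24, 0]]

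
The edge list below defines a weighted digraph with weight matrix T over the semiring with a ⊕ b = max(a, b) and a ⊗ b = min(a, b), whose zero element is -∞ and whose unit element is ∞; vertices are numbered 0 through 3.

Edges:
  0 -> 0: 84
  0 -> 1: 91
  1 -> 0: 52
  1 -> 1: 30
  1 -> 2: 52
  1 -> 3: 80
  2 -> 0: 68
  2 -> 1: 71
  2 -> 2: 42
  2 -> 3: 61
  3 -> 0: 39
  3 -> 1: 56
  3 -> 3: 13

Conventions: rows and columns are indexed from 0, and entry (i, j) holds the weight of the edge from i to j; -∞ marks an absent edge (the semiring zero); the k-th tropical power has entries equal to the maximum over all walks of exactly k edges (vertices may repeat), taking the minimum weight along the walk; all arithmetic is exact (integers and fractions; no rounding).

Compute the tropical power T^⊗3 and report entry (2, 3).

T^⊗2:
  [84, 84, 52, 80]
  [52, 56, 42, 52]
  [68, 68, 52, 71]
  [52, 39, 52, 56]
T^⊗3:
  [84, 84, 52, 80]
  [52, 52, 52, 56]
  [68, 68, 52, 68]
  [52, 56, 42, 52]
Key observation: the optimum is the walk 2->0->1->3, with weight 68 min 91 min 80 = 68.
Optimal value attained by: walk 2->0->1->3.
Answer: (T^⊗3)[2][3] = 68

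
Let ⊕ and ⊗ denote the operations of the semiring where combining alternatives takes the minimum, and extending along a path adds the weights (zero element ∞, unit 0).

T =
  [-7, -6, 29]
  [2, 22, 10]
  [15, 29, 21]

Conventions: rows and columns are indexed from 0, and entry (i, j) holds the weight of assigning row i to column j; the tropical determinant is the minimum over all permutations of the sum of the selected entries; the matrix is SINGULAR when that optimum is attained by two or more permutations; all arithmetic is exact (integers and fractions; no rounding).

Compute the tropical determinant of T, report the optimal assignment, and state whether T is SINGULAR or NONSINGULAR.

σ = (0, 1, 2): (-7) + 22 + 21 = 36
σ = (0, 2, 1): (-7) + 10 + 29 = 32
σ = (1, 0, 2): (-6) + 2 + 21 = 17
σ = (1, 2, 0): (-6) + 10 + 15 = 19
σ = (2, 0, 1): 29 + 2 + 29 = 60
σ = (2, 1, 0): 29 + 22 + 15 = 66
Optimal value attained by: σ = (1, 0, 2).
Answer: det⊕(T) = 17; verdict: NONSINGULAR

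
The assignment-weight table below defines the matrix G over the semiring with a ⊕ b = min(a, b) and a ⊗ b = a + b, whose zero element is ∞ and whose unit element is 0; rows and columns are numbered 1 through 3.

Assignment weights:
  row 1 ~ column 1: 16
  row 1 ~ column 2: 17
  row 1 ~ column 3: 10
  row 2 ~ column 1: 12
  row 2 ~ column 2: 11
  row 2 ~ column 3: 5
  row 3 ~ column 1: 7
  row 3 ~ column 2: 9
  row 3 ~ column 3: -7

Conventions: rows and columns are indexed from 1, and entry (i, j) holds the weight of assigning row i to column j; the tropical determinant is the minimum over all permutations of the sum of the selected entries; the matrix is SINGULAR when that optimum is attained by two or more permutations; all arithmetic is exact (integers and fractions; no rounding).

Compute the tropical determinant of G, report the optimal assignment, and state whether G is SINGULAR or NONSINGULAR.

σ = (1, 2, 3): 16 + 11 + (-7) = 20
σ = (1, 3, 2): 16 + 5 + 9 = 30
σ = (2, 1, 3): 17 + 12 + (-7) = 22
σ = (2, 3, 1): 17 + 5 + 7 = 29
σ = (3, 1, 2): 10 + 12 + 9 = 31
σ = (3, 2, 1): 10 + 11 + 7 = 28
Optimal value attained by: σ = (1, 2, 3).
Answer: det⊕(G) = 20; verdict: NONSINGULAR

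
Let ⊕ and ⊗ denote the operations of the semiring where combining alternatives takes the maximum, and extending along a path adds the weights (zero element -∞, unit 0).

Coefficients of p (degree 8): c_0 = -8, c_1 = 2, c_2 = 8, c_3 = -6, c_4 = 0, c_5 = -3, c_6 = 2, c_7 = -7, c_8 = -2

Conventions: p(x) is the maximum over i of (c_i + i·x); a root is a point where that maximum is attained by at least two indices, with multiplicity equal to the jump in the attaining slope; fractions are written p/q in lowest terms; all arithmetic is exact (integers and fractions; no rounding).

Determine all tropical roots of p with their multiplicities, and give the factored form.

hull edge (i=0, c=-8) to (i=1, c=2): slope 10, span 1
hull edge (i=1, c=2) to (i=2, c=8): slope 6, span 1
hull edge (i=2, c=8) to (i=6, c=2): slope -3/2, span 4
hull edge (i=6, c=2) to (i=8, c=-2): slope -2, span 2
Factored form: p(x) = -2 ⊗ (x ⊕ (-10)) ⊗ (x ⊕ (-6)) ⊗ (x ⊕ 3/2) ⊗ (x ⊕ 3/2) ⊗ (x ⊕ 3/2) ⊗ (x ⊕ 3/2) ⊗ (x ⊕ 2) ⊗ (x ⊕ 2)
Answer: roots = -10 (mult 1), -6 (mult 1), 3/2 (mult 4), 2 (mult 2)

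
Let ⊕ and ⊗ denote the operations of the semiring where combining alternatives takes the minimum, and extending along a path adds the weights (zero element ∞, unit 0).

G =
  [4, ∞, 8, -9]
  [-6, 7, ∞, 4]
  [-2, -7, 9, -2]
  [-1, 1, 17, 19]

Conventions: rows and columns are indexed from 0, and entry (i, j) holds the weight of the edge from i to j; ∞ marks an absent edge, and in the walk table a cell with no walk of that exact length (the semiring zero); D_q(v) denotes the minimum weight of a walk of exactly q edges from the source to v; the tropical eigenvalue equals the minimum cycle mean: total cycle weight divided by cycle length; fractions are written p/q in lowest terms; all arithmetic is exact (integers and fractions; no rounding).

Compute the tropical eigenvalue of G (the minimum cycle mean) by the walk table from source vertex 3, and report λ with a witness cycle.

q=0: [∞, ∞, ∞, 0]
q=1: [-1, 1, 17, 19]
q=2: [-5, 8, 7, -10]
q=3: [-11, -9, 3, -14]
q=4: [-15, -13, -3, -20]
Optimal cycle mean attained by: cycle 0->3->0, total (-9) + (-1), length 2.
Answer: λ = -5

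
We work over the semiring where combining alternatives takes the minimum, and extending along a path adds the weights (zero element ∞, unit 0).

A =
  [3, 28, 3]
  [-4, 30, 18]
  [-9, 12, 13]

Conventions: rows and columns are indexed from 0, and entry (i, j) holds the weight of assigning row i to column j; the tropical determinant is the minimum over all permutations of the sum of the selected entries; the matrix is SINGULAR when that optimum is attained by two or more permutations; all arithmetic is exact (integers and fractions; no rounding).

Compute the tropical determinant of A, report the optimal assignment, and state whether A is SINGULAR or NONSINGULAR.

σ = (0, 1, 2): 3 + 30 + 13 = 46
σ = (0, 2, 1): 3 + 18 + 12 = 33
σ = (1, 0, 2): 28 + (-4) + 13 = 37
σ = (1, 2, 0): 28 + 18 + (-9) = 37
σ = (2, 0, 1): 3 + (-4) + 12 = 11
σ = (2, 1, 0): 3 + 30 + (-9) = 24
Optimal value attained by: σ = (2, 0, 1).
Answer: det⊕(A) = 11; verdict: NONSINGULAR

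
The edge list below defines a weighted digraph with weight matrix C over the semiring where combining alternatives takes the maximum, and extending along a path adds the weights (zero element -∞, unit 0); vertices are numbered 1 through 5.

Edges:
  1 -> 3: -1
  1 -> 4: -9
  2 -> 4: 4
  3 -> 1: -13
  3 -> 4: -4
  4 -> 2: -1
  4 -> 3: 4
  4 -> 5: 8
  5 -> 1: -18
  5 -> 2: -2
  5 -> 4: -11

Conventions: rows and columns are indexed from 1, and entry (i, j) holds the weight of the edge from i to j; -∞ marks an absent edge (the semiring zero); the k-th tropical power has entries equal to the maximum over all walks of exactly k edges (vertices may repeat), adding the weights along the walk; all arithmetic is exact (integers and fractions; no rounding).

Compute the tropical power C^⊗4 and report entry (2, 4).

C^⊗2:
  [-14, -10, -5, -5, -1]
  [-∞, 3, 8, -∞, 12]
  [-∞, -5, 0, -22, 4]
  [-9, 6, -∞, 3, -∞]
  [-∞, -12, -7, 2, -3]
C^⊗3:
  [-18, -3, -1, -6, 3]
  [-5, 10, -∞, 7, -∞]
  [-13, 2, -18, -1, -14]
  [-∞, 2, 7, 10, 11]
  [-20, 1, 6, -8, 10]
C^⊗4:
  [-14, 1, -2, 1, 2]
  [-∞, 6, 11, 14, 15]
  [-31, -2, 3, 6, 7]
  [-6, 9, 14, 6, 18]
  [-7, 8, -4, 5, 0]
Key observation: the optimum is the walk 2->4->5->2->4, with weight 4 + 8 + (-2) + 4 = 14.
Optimal value attained by: walk 2->4->5->2->4.
Answer: (C^⊗4)[2][4] = 14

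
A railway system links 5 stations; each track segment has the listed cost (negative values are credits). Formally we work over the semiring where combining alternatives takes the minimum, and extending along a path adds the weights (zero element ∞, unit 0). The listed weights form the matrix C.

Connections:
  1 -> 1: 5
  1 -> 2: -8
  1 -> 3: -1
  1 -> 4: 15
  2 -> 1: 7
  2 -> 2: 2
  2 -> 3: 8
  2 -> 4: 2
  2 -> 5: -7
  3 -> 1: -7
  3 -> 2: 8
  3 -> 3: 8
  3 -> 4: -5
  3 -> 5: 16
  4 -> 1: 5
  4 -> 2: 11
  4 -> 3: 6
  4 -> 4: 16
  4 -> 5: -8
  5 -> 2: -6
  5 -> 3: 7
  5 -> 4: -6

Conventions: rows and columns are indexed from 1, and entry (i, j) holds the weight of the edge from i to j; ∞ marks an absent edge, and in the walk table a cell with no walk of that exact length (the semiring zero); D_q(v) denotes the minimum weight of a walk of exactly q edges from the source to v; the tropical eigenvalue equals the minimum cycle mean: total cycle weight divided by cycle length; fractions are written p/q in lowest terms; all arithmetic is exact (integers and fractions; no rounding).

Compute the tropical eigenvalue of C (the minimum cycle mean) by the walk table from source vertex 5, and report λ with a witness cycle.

q=0: [∞, ∞, ∞, ∞, 0]
q=1: [∞, -6, 7, -6, ∞]
q=2: [-1, -4, 0, -4, -14]
q=3: [-7, -20, -7, -20, -12]
q=4: [-15, -18, -14, -18, -28]
q=5: [-21, -34, -21, -34, -26]
Optimal cycle mean attained by: cycle 4->5->4, total (-8) + (-6), length 2.
Answer: λ = -7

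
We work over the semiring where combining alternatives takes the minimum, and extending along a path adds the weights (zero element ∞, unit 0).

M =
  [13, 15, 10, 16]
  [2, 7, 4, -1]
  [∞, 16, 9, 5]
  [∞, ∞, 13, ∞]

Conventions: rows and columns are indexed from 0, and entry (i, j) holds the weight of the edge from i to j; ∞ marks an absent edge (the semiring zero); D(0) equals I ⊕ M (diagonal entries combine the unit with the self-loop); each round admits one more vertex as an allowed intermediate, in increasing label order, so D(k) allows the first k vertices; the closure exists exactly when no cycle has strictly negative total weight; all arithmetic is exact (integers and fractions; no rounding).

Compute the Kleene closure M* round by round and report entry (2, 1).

D(0):
  [0, 15, 10, 16]
  [2, 0, 4, -1]
  [∞, 16, 0, 5]
  [∞, ∞, 13, 0]
D(1):
  [0, 15, 10, 16]
  [2, 0, 4, -1]
  [∞, 16, 0, 5]
  [∞, ∞, 13, 0]
D(2):
  [0, 15, 10, 14]
  [2, 0, 4, -1]
  [18, 16, 0, 5]
  [∞, ∞, 13, 0]
D(3):
  [0, 15, 10, 14]
  [2, 0, 4, -1]
  [18, 16, 0, 5]
  [31, 29, 13, 0]
D(4):
  [0, 15, 10, 14]
  [2, 0, 4, -1]
  [18, 16, 0, 5]
  [31, 29, 13, 0]
Answer: M*[2][1] = 16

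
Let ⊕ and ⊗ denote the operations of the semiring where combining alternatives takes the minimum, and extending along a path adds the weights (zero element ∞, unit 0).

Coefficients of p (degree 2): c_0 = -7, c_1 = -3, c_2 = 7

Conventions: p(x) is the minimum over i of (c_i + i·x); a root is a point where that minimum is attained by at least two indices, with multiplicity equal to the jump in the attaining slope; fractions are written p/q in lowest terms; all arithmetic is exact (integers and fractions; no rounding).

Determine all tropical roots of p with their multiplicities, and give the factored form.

hull edge (i=0, c=-7) to (i=1, c=-3): slope 4, span 1
hull edge (i=1, c=-3) to (i=2, c=7): slope 10, span 1
Factored form: p(x) = 7 ⊗ (x ⊕ (-10)) ⊗ (x ⊕ (-4))
Answer: roots = -10 (mult 1), -4 (mult 1)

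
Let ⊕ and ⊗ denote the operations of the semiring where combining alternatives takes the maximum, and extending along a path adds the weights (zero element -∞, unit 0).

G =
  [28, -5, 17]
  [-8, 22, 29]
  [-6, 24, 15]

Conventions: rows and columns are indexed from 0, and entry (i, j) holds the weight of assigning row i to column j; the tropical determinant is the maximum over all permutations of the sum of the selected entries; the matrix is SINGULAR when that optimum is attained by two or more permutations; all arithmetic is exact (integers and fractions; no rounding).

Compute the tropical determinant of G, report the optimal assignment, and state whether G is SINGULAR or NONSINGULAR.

σ = (0, 1, 2): 28 + 22 + 15 = 65
σ = (0, 2, 1): 28 + 29 + 24 = 81
σ = (1, 0, 2): (-5) + (-8) + 15 = 2
σ = (1, 2, 0): (-5) + 29 + (-6) = 18
σ = (2, 0, 1): 17 + (-8) + 24 = 33
σ = (2, 1, 0): 17 + 22 + (-6) = 33
Optimal value attained by: σ = (0, 2, 1).
Answer: det⊕(G) = 81; verdict: NONSINGULAR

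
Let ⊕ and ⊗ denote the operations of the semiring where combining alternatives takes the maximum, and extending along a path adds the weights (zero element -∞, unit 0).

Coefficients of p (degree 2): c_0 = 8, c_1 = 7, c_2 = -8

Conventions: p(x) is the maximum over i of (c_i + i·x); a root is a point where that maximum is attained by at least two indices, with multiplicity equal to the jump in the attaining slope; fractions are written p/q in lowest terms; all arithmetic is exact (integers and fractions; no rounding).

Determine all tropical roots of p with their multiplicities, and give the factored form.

hull edge (i=0, c=8) to (i=1, c=7): slope -1, span 1
hull edge (i=1, c=7) to (i=2, c=-8): slope -15, span 1
Factored form: p(x) = -8 ⊗ (x ⊕ 1) ⊗ (x ⊕ 15)
Answer: roots = 1 (mult 1), 15 (mult 1)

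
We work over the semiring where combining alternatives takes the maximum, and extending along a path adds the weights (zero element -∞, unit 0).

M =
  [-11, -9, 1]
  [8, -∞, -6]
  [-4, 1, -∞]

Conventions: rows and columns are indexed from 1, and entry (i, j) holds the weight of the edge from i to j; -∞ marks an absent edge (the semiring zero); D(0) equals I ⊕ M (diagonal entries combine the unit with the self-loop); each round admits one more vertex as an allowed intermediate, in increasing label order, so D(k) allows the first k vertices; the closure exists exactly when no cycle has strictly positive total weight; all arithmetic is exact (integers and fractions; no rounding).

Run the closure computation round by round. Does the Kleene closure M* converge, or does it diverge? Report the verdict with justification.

D(0):
  [0, -9, 1]
  [8, 0, -6]
  [-4, 1, 0]
D(1):
  [0, -9, 1]
  [8, 0, 9]
  [-4, 1, 0]
Detection: at round 2, diagonal entry (3, 3) turns strictly positive.
Key observation: the cycle 3->2->1->3 has total weight 1 + 8 + 1, which is strictly positive.
Answer: DIVERGES — positive cycle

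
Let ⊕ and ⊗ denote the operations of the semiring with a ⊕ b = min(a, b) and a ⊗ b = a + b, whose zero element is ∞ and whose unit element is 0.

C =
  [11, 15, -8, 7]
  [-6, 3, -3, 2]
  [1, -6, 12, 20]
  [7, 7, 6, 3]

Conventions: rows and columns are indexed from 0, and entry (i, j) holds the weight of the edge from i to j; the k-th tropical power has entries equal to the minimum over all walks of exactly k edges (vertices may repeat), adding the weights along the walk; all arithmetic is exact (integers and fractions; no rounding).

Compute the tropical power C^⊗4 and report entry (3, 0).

C^⊗2:
  [-7, -14, 3, 10]
  [-3, -9, -14, 1]
  [-12, -3, -9, -4]
  [1, 0, -1, 6]
C^⊗3:
  [-20, -11, -17, -12]
  [-15, -20, -12, -7]
  [-9, -15, -20, -5]
  [-6, -7, -7, 2]
C^⊗4:
  [-17, -23, -28, -13]
  [-26, -18, -23, -18]
  [-21, -26, -18, -13]
  [-13, -13, -14, -5]
Key observation: the optimum is the walk 3->0->2->1->0, with weight 7 + (-8) + (-6) + (-6) = -13.
Optimal value attained by: walk 3->0->2->1->0.
Answer: (C^⊗4)[3][0] = -13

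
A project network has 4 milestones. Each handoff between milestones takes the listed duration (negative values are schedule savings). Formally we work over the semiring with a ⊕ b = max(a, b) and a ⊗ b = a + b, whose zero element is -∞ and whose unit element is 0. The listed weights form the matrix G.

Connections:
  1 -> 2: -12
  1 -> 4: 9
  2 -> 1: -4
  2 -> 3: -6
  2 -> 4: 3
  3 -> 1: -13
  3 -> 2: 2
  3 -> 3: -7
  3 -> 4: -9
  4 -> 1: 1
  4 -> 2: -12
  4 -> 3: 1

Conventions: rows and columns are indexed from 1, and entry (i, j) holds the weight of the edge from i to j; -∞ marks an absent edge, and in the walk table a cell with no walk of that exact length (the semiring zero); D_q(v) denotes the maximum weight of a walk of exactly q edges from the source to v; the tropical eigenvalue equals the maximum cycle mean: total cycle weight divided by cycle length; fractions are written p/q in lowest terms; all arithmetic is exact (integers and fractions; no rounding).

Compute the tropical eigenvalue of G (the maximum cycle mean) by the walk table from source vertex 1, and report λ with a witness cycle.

q=0: [0, -∞, -∞, -∞]
q=1: [-∞, -12, -∞, 9]
q=2: [10, -3, 10, -9]
q=3: [-3, 12, 3, 19]
q=4: [20, 7, 20, 15]
Optimal cycle mean attained by: cycle 1->4->1, total 9 + 1, length 2.
Answer: λ = 5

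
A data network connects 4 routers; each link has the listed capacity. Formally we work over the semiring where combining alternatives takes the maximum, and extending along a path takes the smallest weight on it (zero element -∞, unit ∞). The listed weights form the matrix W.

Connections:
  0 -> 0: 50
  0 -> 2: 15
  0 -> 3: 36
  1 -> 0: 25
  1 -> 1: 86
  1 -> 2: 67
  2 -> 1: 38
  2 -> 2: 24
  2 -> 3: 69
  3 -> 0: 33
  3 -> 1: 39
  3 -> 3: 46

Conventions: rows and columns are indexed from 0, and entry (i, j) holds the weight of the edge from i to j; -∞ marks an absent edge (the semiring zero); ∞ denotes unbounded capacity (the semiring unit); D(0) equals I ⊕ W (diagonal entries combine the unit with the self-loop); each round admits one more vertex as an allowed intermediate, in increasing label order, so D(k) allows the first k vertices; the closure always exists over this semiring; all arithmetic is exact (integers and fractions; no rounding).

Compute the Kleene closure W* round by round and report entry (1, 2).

D(0):
  [∞, -∞, 15, 36]
  [25, ∞, 67, -∞]
  [-∞, 38, ∞, 69]
  [33, 39, -∞, ∞]
D(1):
  [∞, -∞, 15, 36]
  [25, ∞, 67, 25]
  [-∞, 38, ∞, 69]
  [33, 39, 15, ∞]
D(2):
  [∞, -∞, 15, 36]
  [25, ∞, 67, 25]
  [25, 38, ∞, 69]
  [33, 39, 39, ∞]
D(3):
  [∞, 15, 15, 36]
  [25, ∞, 67, 67]
  [25, 38, ∞, 69]
  [33, 39, 39, ∞]
D(4):
  [∞, 36, 36, 36]
  [33, ∞, 67, 67]
  [33, 39, ∞, 69]
  [33, 39, 39, ∞]
Answer: W*[1][2] = 67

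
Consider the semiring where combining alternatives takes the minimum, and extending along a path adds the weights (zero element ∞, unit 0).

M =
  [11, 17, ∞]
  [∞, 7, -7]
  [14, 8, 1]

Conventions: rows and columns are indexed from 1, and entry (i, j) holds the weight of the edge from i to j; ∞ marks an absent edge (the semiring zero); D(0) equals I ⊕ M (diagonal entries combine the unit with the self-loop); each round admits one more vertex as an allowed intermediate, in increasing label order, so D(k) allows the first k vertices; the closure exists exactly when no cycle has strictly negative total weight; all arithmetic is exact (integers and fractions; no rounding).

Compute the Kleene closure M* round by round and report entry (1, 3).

D(0):
  [0, 17, ∞]
  [∞, 0, -7]
  [14, 8, 0]
D(1):
  [0, 17, ∞]
  [∞, 0, -7]
  [14, 8, 0]
D(2):
  [0, 17, 10]
  [∞, 0, -7]
  [14, 8, 0]
D(3):
  [0, 17, 10]
  [7, 0, -7]
  [14, 8, 0]
Answer: M*[1][3] = 10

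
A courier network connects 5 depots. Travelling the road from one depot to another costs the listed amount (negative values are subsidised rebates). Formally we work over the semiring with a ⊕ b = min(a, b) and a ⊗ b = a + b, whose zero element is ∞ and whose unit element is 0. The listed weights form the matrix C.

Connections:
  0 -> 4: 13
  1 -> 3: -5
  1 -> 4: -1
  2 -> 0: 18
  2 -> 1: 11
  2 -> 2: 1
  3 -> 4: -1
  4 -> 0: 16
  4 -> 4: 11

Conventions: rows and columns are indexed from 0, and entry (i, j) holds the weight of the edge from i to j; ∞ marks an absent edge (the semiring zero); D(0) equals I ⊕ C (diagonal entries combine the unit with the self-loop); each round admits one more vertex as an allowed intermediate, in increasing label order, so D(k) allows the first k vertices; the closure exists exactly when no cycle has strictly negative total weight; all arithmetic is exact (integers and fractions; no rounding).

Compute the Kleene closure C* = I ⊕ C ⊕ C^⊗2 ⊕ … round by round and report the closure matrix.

D(0):
  [0, ∞, ∞, ∞, 13]
  [∞, 0, ∞, -5, -1]
  [18, 11, 0, ∞, ∞]
  [∞, ∞, ∞, 0, -1]
  [16, ∞, ∞, ∞, 0]
D(1):
  [0, ∞, ∞, ∞, 13]
  [∞, 0, ∞, -5, -1]
  [18, 11, 0, ∞, 31]
  [∞, ∞, ∞, 0, -1]
  [16, ∞, ∞, ∞, 0]
D(2):
  [0, ∞, ∞, ∞, 13]
  [∞, 0, ∞, -5, -1]
  [18, 11, 0, 6, 10]
  [∞, ∞, ∞, 0, -1]
  [16, ∞, ∞, ∞, 0]
D(3):
  [0, ∞, ∞, ∞, 13]
  [∞, 0, ∞, -5, -1]
  [18, 11, 0, 6, 10]
  [∞, ∞, ∞, 0, -1]
  [16, ∞, ∞, ∞, 0]
D(4):
  [0, ∞, ∞, ∞, 13]
  [∞, 0, ∞, -5, -6]
  [18, 11, 0, 6, 5]
  [∞, ∞, ∞, 0, -1]
  [16, ∞, ∞, ∞, 0]
D(5):
  [0, ∞, ∞, ∞, 13]
  [10, 0, ∞, -5, -6]
  [18, 11, 0, 6, 5]
  [15, ∞, ∞, 0, -1]
  [16, ∞, ∞, ∞, 0]
Answer: C* = [[0, ∞, ∞, ∞, 13], [10, 0, ∞, -5, -6], [18, 11, 0, 6, 5], [15, ∞, ∞, 0, -1], [16, ∞, ∞, ∞, 0]]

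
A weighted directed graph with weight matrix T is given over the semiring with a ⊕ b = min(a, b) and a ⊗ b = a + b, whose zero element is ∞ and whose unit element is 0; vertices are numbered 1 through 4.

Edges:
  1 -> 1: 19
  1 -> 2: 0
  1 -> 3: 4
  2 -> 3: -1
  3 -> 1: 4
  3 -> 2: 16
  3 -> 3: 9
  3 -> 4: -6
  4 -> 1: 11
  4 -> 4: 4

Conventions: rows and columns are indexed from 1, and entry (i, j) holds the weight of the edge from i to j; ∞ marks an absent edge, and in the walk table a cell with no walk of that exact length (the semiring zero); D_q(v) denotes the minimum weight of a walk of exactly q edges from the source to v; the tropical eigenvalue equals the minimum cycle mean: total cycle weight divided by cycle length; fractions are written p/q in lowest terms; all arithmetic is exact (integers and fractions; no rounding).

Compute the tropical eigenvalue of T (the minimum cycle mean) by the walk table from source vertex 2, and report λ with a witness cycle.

q=0: [∞, 0, ∞, ∞]
q=1: [∞, ∞, -1, ∞]
q=2: [3, 15, 8, -7]
q=3: [4, 3, 7, -3]
q=4: [8, 4, 2, 1]
Optimal cycle mean attained by: cycle 1->2->3->1, total 0 + (-1) + 4, length 3.
Answer: λ = 1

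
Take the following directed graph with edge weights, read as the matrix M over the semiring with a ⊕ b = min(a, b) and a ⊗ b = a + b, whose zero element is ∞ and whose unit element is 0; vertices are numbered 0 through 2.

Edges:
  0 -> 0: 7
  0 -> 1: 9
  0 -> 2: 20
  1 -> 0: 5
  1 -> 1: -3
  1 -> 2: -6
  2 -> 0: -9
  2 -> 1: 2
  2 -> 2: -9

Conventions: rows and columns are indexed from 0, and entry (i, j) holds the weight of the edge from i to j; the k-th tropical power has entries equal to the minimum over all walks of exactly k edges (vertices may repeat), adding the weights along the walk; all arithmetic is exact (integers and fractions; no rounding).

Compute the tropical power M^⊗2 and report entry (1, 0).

M^⊗2:
  [11, 6, 3]
  [-15, -6, -15]
  [-18, -7, -18]
Key observation: the optimum is the walk 1->2->0, with weight (-6) + (-9) = -15.
Optimal value attained by: walk 1->2->0.
Answer: (M^⊗2)[1][0] = -15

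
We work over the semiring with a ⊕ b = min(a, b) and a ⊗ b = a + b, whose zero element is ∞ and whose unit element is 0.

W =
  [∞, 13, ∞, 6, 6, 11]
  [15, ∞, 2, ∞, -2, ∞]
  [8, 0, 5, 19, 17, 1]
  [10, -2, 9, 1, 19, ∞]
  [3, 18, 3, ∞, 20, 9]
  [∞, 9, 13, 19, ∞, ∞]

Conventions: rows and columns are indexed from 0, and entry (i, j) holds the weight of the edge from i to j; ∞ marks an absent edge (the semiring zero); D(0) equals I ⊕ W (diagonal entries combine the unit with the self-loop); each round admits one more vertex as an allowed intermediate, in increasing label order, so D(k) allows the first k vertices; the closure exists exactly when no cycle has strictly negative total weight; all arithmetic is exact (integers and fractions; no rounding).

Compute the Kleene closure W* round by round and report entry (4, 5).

D(0):
  [0, 13, ∞, 6, 6, 11]
  [15, 0, 2, ∞, -2, ∞]
  [8, 0, 0, 19, 17, 1]
  [10, -2, 9, 0, 19, ∞]
  [3, 18, 3, ∞, 0, 9]
  [∞, 9, 13, 19, ∞, 0]
D(1):
  [0, 13, ∞, 6, 6, 11]
  [15, 0, 2, 21, -2, 26]
  [8, 0, 0, 14, 14, 1]
  [10, -2, 9, 0, 16, 21]
  [3, 16, 3, 9, 0, 9]
  [∞, 9, 13, 19, ∞, 0]
D(2):
  [0, 13, 15, 6, 6, 11]
  [15, 0, 2, 21, -2, 26]
  [8, 0, 0, 14, -2, 1]
  [10, -2, 0, 0, -4, 21]
  [3, 16, 3, 9, 0, 9]
  [24, 9, 11, 19, 7, 0]
D(3):
  [0, 13, 15, 6, 6, 11]
  [10, 0, 2, 16, -2, 3]
  [8, 0, 0, 14, -2, 1]
  [8, -2, 0, 0, -4, 1]
  [3, 3, 3, 9, 0, 4]
  [19, 9, 11, 19, 7, 0]
D(4):
  [0, 4, 6, 6, 2, 7]
  [10, 0, 2, 16, -2, 3]
  [8, 0, 0, 14, -2, 1]
  [8, -2, 0, 0, -4, 1]
  [3, 3, 3, 9, 0, 4]
  [19, 9, 11, 19, 7, 0]
D(5):
  [0, 4, 5, 6, 2, 6]
  [1, 0, 1, 7, -2, 2]
  [1, 0, 0, 7, -2, 1]
  [-1, -2, -1, 0, -4, 0]
  [3, 3, 3, 9, 0, 4]
  [10, 9, 10, 16, 7, 0]
D(6):
  [0, 4, 5, 6, 2, 6]
  [1, 0, 1, 7, -2, 2]
  [1, 0, 0, 7, -2, 1]
  [-1, -2, -1, 0, -4, 0]
  [3, 3, 3, 9, 0, 4]
  [10, 9, 10, 16, 7, 0]
Answer: W*[4][5] = 4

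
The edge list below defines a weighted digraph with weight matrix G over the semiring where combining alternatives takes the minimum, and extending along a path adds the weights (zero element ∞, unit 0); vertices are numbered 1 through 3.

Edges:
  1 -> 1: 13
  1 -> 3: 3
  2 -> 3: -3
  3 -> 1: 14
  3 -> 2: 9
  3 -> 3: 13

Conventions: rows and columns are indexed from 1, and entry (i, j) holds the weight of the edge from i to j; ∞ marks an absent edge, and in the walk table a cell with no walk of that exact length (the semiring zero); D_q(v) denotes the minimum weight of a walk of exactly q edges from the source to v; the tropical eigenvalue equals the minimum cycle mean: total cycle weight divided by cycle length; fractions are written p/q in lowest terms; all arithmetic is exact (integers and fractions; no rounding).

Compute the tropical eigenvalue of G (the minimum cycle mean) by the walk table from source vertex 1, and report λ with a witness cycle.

q=0: [0, ∞, ∞]
q=1: [13, ∞, 3]
q=2: [17, 12, 16]
q=3: [30, 25, 9]
Optimal cycle mean attained by: cycle 2->3->2, total (-3) + 9, length 2.
Answer: λ = 3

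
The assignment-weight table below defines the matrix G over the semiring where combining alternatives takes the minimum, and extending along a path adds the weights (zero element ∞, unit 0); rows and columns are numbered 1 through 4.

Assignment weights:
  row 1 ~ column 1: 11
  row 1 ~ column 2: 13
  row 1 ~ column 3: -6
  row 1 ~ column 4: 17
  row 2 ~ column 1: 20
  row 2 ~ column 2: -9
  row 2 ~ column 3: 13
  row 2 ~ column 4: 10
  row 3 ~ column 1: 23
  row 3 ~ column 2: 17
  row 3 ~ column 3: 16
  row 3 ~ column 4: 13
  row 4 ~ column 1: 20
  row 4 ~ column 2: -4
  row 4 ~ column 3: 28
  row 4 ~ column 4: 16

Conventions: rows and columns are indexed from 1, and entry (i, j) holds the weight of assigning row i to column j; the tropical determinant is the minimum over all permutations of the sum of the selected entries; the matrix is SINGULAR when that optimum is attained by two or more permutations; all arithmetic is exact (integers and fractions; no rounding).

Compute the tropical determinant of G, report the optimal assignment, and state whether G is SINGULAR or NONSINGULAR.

σ = (1, 2, 3, 4): 11 + (-9) + 16 + 16 = 34
σ = (1, 2, 4, 3): 11 + (-9) + 13 + 28 = 43
σ = (1, 3, 2, 4): 11 + 13 + 17 + 16 = 57
σ = (1, 3, 4, 2): 11 + 13 + 13 + (-4) = 33
σ = (1, 4, 2, 3): 11 + 10 + 17 + 28 = 66
σ = (1, 4, 3, 2): 11 + 10 + 16 + (-4) = 33
σ = (2, 1, 3, 4): 13 + 20 + 16 + 16 = 65
σ = (2, 1, 4, 3): 13 + 20 + 13 + 28 = 74
σ = (2, 3, 1, 4): 13 + 13 + 23 + 16 = 65
σ = (2, 3, 4, 1): 13 + 13 + 13 + 20 = 59
σ = (2, 4, 1, 3): 13 + 10 + 23 + 28 = 74
σ = (2, 4, 3, 1): 13 + 10 + 16 + 20 = 59
σ = (3, 1, 2, 4): (-6) + 20 + 17 + 16 = 47
σ = (3, 1, 4, 2): (-6) + 20 + 13 + (-4) = 23
σ = (3, 2, 1, 4): (-6) + (-9) + 23 + 16 = 24
σ = (3, 2, 4, 1): (-6) + (-9) + 13 + 20 = 18
σ = (3, 4, 1, 2): (-6) + 10 + 23 + (-4) = 23
σ = (3, 4, 2, 1): (-6) + 10 + 17 + 20 = 41
σ = (4, 1, 2, 3): 17 + 20 + 17 + 28 = 82
σ = (4, 1, 3, 2): 17 + 20 + 16 + (-4) = 49
σ = (4, 2, 1, 3): 17 + (-9) + 23 + 28 = 59
σ = (4, 2, 3, 1): 17 + (-9) + 16 + 20 = 44
σ = (4, 3, 1, 2): 17 + 13 + 23 + (-4) = 49
σ = (4, 3, 2, 1): 17 + 13 + 17 + 20 = 67
Optimal value attained by: σ = (3, 2, 4, 1).
Answer: det⊕(G) = 18; verdict: NONSINGULAR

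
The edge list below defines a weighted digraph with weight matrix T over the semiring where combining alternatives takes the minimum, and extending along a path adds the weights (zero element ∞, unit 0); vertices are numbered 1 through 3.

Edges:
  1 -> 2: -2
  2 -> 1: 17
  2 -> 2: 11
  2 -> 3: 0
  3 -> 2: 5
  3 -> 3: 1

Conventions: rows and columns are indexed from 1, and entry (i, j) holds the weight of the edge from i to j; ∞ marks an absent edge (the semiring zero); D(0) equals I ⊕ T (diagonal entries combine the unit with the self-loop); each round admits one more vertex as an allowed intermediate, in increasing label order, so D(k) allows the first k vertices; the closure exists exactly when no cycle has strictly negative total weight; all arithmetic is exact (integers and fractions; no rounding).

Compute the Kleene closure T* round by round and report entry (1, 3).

D(0):
  [0, -2, ∞]
  [17, 0, 0]
  [∞, 5, 0]
D(1):
  [0, -2, ∞]
  [17, 0, 0]
  [∞, 5, 0]
D(2):
  [0, -2, -2]
  [17, 0, 0]
  [22, 5, 0]
D(3):
  [0, -2, -2]
  [17, 0, 0]
  [22, 5, 0]
Answer: T*[1][3] = -2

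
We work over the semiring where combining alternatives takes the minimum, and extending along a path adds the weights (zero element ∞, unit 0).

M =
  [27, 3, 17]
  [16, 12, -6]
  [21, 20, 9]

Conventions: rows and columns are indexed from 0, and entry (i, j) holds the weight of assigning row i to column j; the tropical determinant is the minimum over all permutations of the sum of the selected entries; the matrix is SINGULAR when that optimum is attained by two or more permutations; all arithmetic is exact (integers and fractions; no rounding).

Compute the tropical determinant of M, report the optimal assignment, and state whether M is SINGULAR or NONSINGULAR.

σ = (0, 1, 2): 27 + 12 + 9 = 48
σ = (0, 2, 1): 27 + (-6) + 20 = 41
σ = (1, 0, 2): 3 + 16 + 9 = 28
σ = (1, 2, 0): 3 + (-6) + 21 = 18
σ = (2, 0, 1): 17 + 16 + 20 = 53
σ = (2, 1, 0): 17 + 12 + 21 = 50
Optimal value attained by: σ = (1, 2, 0).
Answer: det⊕(M) = 18; verdict: NONSINGULAR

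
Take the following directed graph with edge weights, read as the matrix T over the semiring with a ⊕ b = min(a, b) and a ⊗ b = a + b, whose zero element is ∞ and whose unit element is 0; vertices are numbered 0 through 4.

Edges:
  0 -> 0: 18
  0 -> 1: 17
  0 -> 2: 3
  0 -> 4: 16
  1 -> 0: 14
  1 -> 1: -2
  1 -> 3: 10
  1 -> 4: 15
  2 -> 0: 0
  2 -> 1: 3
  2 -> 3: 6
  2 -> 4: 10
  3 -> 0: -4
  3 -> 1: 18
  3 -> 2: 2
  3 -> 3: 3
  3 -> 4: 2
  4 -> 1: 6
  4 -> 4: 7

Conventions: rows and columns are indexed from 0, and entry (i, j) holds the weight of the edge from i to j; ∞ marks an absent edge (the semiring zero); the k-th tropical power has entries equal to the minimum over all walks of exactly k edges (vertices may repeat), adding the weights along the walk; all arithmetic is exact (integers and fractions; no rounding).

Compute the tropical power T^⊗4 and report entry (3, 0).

T^⊗2:
  [3, 6, 21, 9, 13]
  [6, -4, 12, 8, 12]
  [2, 1, 3, 9, 8]
  [-1, 5, -1, 6, 5]
  [20, 4, ∞, 16, 14]
T^⊗3:
  [5, 4, 6, 12, 11]
  [4, -6, 9, 6, 10]
  [3, -1, 5, 9, 11]
  [-1, 2, 2, 5, 8]
  [12, 2, 18, 14, 18]
T^⊗4:
  [6, 2, 8, 12, 14]
  [2, -8, 7, 4, 8]
  [5, -3, 6, 9, 11]
  [1, 0, 2, 8, 7]
  [10, 0, 15, 12, 16]
Key observation: the optimum is the walk 3->0->2->3->0, with weight (-4) + 3 + 6 + (-4) = 1.
Optimal value attained by: walk 3->0->2->3->0.
Answer: (T^⊗4)[3][0] = 1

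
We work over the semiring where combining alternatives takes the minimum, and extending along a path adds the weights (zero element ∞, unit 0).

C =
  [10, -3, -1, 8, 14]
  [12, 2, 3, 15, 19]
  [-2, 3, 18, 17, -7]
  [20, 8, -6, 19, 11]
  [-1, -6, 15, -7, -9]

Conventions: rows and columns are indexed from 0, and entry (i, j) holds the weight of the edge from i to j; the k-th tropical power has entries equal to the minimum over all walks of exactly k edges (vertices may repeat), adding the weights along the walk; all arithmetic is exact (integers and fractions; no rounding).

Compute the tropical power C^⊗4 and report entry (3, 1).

C^⊗2:
  [-3, -1, 0, 7, -8]
  [1, 4, 5, 12, -4]
  [-8, -13, -3, -14, -16]
  [-8, -3, 11, 4, -13]
  [-10, -15, -13, -16, -18]
C^⊗3:
  [-9, -14, -4, -15, -17]
  [-5, -10, 0, -11, -13]
  [-17, -22, -20, -23, -25]
  [-14, -19, -9, -20, -22]
  [-19, -24, -22, -25, -27]
C^⊗4:
  [-18, -23, -21, -24, -26]
  [-14, -19, -17, -20, -22]
  [-26, -31, -29, -32, -34]
  [-23, -28, -26, -29, -31]
  [-28, -33, -31, -34, -36]
Key observation: the optimum is the walk 3->2->4->4->1, with weight (-6) + (-7) + (-9) + (-6) = -28.
Optimal value attained by: walk 3->2->4->4->1.
Answer: (C^⊗4)[3][1] = -28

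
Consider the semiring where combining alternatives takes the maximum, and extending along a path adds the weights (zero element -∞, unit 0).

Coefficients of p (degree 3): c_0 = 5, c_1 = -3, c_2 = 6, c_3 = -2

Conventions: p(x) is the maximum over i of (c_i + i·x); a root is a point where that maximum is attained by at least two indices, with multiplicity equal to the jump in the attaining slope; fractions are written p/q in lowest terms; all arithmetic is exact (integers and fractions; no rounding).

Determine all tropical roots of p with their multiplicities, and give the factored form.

hull edge (i=0, c=5) to (i=2, c=6): slope 1/2, span 2
hull edge (i=2, c=6) to (i=3, c=-2): slope -8, span 1
Factored form: p(x) = -2 ⊗ (x ⊕ (-1/2)) ⊗ (x ⊕ (-1/2)) ⊗ (x ⊕ 8)
Answer: roots = -1/2 (mult 2), 8 (mult 1)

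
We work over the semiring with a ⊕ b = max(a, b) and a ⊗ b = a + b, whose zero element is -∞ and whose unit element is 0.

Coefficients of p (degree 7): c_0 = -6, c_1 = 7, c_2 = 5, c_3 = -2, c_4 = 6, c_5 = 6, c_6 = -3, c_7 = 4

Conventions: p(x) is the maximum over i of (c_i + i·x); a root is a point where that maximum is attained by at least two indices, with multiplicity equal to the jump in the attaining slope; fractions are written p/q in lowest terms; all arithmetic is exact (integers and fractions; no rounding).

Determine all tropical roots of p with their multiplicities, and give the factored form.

hull edge (i=0, c=-6) to (i=1, c=7): slope 13, span 1
hull edge (i=1, c=7) to (i=5, c=6): slope -1/4, span 4
hull edge (i=5, c=6) to (i=7, c=4): slope -1, span 2
Factored form: p(x) = 4 ⊗ (x ⊕ (-13)) ⊗ (x ⊕ 1/4) ⊗ (x ⊕ 1/4) ⊗ (x ⊕ 1/4) ⊗ (x ⊕ 1/4) ⊗ (x ⊕ 1) ⊗ (x ⊕ 1)
Answer: roots = -13 (mult 1), 1/4 (mult 4), 1 (mult 2)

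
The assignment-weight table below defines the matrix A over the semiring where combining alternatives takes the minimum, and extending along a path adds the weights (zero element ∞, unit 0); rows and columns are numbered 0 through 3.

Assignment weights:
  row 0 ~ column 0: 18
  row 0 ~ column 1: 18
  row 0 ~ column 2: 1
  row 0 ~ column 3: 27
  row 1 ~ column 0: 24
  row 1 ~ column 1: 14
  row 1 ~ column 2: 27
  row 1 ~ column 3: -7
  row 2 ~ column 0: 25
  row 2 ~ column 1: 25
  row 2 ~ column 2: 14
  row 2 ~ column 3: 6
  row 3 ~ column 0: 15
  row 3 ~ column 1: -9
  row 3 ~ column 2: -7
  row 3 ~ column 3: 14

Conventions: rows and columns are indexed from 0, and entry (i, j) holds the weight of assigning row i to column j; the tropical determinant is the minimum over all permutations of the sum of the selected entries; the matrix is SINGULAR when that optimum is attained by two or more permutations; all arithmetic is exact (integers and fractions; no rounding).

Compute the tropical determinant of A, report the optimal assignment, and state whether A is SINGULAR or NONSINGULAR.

σ = (0, 1, 2, 3): 18 + 14 + 14 + 14 = 60
σ = (0, 1, 3, 2): 18 + 14 + 6 + (-7) = 31
σ = (0, 2, 1, 3): 18 + 27 + 25 + 14 = 84
σ = (0, 2, 3, 1): 18 + 27 + 6 + (-9) = 42
σ = (0, 3, 1, 2): 18 + (-7) + 25 + (-7) = 29
σ = (0, 3, 2, 1): 18 + (-7) + 14 + (-9) = 16
σ = (1, 0, 2, 3): 18 + 24 + 14 + 14 = 70
σ = (1, 0, 3, 2): 18 + 24 + 6 + (-7) = 41
σ = (1, 2, 0, 3): 18 + 27 + 25 + 14 = 84
σ = (1, 2, 3, 0): 18 + 27 + 6 + 15 = 66
σ = (1, 3, 0, 2): 18 + (-7) + 25 + (-7) = 29
σ = (1, 3, 2, 0): 18 + (-7) + 14 + 15 = 40
σ = (2, 0, 1, 3): 1 + 24 + 25 + 14 = 64
σ = (2, 0, 3, 1): 1 + 24 + 6 + (-9) = 22
σ = (2, 1, 0, 3): 1 + 14 + 25 + 14 = 54
σ = (2, 1, 3, 0): 1 + 14 + 6 + 15 = 36
σ = (2, 3, 0, 1): 1 + (-7) + 25 + (-9) = 10
σ = (2, 3, 1, 0): 1 + (-7) + 25 + 15 = 34
σ = (3, 0, 1, 2): 27 + 24 + 25 + (-7) = 69
σ = (3, 0, 2, 1): 27 + 24 + 14 + (-9) = 56
σ = (3, 1, 0, 2): 27 + 14 + 25 + (-7) = 59
σ = (3, 1, 2, 0): 27 + 14 + 14 + 15 = 70
σ = (3, 2, 0, 1): 27 + 27 + 25 + (-9) = 70
σ = (3, 2, 1, 0): 27 + 27 + 25 + 15 = 94
Optimal value attained by: σ = (2, 3, 0, 1).
Answer: det⊕(A) = 10; verdict: NONSINGULAR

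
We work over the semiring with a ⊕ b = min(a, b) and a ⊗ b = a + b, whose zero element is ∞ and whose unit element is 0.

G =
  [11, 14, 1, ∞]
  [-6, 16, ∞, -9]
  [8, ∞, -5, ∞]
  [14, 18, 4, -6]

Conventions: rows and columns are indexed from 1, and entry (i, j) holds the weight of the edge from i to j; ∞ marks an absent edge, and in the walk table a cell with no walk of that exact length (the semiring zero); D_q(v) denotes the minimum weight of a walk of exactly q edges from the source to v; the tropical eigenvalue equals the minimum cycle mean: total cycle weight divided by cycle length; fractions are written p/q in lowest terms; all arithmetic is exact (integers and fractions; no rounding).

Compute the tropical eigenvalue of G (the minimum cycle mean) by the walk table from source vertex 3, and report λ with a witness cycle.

q=0: [∞, ∞, 0, ∞]
q=1: [8, ∞, -5, ∞]
q=2: [3, 22, -10, ∞]
q=3: [-2, 17, -15, 13]
q=4: [-7, 12, -20, 7]
Optimal cycle mean attained by: cycle 4->4, total (-6), length 1.
Answer: λ = -6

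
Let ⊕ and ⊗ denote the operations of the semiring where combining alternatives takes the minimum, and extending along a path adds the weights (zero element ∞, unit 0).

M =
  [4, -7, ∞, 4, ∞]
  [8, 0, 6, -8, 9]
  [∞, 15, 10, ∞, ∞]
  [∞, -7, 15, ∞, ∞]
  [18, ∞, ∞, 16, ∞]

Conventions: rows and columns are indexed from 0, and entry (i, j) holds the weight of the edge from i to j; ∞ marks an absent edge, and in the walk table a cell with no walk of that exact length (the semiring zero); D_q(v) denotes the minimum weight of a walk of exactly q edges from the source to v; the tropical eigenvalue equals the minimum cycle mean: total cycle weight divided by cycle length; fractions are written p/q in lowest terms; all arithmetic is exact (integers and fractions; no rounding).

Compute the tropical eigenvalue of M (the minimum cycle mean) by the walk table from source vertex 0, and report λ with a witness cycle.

q=0: [0, ∞, ∞, ∞, ∞]
q=1: [4, -7, ∞, 4, ∞]
q=2: [1, -7, -1, -15, 2]
q=3: [1, -22, -1, -15, 2]
q=4: [-14, -22, -16, -30, -13]
q=5: [-14, -37, -16, -30, -13]
Optimal cycle mean attained by: cycle 1->3->1, total (-8) + (-7), length 2.
Answer: λ = -15/2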